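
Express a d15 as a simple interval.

Subtracting seven from the interval number removes an octave: 15 − 7 = 8.
Quality carries through unchanged, so the simple form is a diminished octave.

diminished octave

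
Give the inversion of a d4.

Interval numbers invert to sum to nine: 4 + 5 = 9, so a fourth inverts to a fifth.
And diminished becomes augmented under inversion, so we get an augmented fifth.

augmented 5th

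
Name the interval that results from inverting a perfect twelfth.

P4

First reduce the compound perfect twelfth to its simple form, a perfect fifth.
The rule of nine gives the new number: 9 − 5 = 4, so a fifth becomes a fourth.
The quality also flips — perfect stays perfect — giving a perfect fourth.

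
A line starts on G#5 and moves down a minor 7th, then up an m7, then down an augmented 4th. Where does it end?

D5

A minor seventh down from G#5 is A#4.
A minor seventh up from A#4 is G#5.
An augmented fourth down from G#5 is D5.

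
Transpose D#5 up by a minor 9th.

Counting two letter names plus an octave up from D lands on E.
Moving 13 semitones up from D#5 (the size of a minor ninth) reaches E6.

E6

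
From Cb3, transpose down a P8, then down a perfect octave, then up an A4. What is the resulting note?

F1

Cb3 down a perfect octave → Cb2 (12 semitones).
Down a perfect octave from Cb2: Cb1 (12 semitones down).
An augmented fourth up from Cb1 is F1.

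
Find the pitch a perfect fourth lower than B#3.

Four letter names down from B: F.
A perfect fourth spans 5 semitones, so from B#3 the target pitch is F##3.

F##3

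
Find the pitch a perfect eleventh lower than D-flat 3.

A-flat 1

Four letters down from D (plus an octave) reaches A.
A perfect eleventh is 17 semitones; 17 semitones down from Db3 gives Ab1.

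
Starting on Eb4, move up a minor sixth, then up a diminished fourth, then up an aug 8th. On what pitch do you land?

A minor sixth up from Eb4 is Cb5.
Up a diminished fourth from Cb5: Fbb5 (4 semitones up).
An augmented octave up from Fbb5 is Fb6.

Fb6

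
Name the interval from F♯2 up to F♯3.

perfect octave

F to F is the same letter name, plus an octave — that makes it an octave of some quality.
F#2 to F#3 is 12 semitones, matching the perfect octave exactly, so the quality is perfect.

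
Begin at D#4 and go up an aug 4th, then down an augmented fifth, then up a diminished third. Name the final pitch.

Up an augmented fourth from D#4: G##4 (6 semitones up).
Down an augmented fifth from G##4: C#4 (8 semitones down).
A diminished third up from C#4 is Eb4.

Eb4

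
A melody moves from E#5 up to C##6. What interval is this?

E to C spans six letter names (E-F-G-A-B-C) — that makes it a sixth of some quality.
E#5 to C##6 is 9 semitones, matching the major sixth exactly, so the quality is major.

M6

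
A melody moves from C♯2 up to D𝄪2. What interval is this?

C to D spans two letter names (C-D): a second.
C#2 to D##2 spans 3 semitones — one semitone wider than the major second (2) — giving an augmented second.

augmented second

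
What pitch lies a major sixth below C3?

Eb2

Counting six letter names down from C lands on E.
A major sixth is 9 semitones; 9 semitones down from C3 gives Eb2.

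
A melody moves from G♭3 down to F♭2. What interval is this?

Descending from Gb3 to Fb2 is the same interval as ascending Fb2 to Gb3.
F to G spans two letter names (F-G), plus an octave: a ninth.
Counting semitones, Fb2→Gb3 is 14, which is the major ninth.
(Equivalently, a compound major second: a major second plus an octave.)

major ninth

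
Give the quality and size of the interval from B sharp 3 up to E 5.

d11

B to E spans four letter names (B-C-D-E), plus an octave — that makes it an eleventh of some quality.
B#3 to E5 spans 16 semitones — one semitone narrower than the perfect eleventh (17) — giving a diminished eleventh.
(Equivalently, a compound diminished fourth: a diminished fourth plus an octave.)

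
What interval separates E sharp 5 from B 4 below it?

augmented fourth

Descending from E#5 to B4 is the same interval as ascending B4 to E#5.
B to E spans four letter names (B-C-D-E) — that makes it a fourth of some quality.
The perfect fourth is 5 semitones; here we have 6, one semitone wider: augmented.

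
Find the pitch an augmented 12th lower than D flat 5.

G double-flat 3

The twelfth's letter: D down five letter names plus an octave → G.
Moving 20 semitones down from Db5 (the size of an augmented twelfth) reaches Gbb3.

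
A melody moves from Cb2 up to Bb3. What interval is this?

M14

C to B spans seven letter names (C-D-E-F-G-A-B), plus an octave: a fourteenth.
Cb2 to Bb3 is 23 semitones, matching the major fourteenth exactly, so the quality is major.
(Equivalently, a compound major seventh: a major seventh plus an octave.)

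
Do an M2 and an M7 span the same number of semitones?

2 semitones (major second) vs 11 semitones (major seventh): not equal.

No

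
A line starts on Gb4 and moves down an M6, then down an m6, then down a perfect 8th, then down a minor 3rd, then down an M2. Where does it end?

A major sixth down from Gb4 is Bbb3.
A minor sixth down from Bbb3 is Db3.
Db3 down a perfect octave → Db2 (12 semitones).
Down a minor third from Db2: Bb1 (3 semitones down).
A major second down from Bb1 is Ab1.

Ab1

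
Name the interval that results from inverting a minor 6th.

major third

The rule of nine gives the new number: 9 − 6 = 3, so a sixth becomes a third.
Quality inverts too: minor becomes major. That makes the inversion a major third.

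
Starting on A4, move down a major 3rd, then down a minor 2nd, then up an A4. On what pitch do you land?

A#4

A4 down a major third → F4 (4 semitones).
A minor second down from F4 is E4.
An augmented fourth up from E4 is A#4.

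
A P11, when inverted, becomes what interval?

perfect fifth

First reduce the compound perfect eleventh to its simple form, a perfect fourth.
Interval numbers invert to sum to nine: 4 + 5 = 9, so a fourth inverts to a fifth.
Quality inverts too: perfect stays perfect. That makes the inversion a perfect fifth.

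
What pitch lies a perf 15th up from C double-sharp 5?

The letter stays C (same as the start), shifted two octaves up.
A perfect fifteenth spans 24 semitones, so from C##5 the target pitch is C##7.

C double-sharp 7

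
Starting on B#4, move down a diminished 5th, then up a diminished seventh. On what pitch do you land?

Down a diminished fifth from B#4: E##4 (6 semitones down).
Up a diminished seventh from E##4: D#5 (9 semitones up).

D#5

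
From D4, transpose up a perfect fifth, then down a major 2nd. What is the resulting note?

A perfect fifth up from D4 is A4.
A4 down a major second → G4 (2 semitones).

G4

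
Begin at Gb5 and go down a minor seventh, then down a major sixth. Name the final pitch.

Cb4

Gb5 down a minor seventh → Ab4 (10 semitones).
A major sixth down from Ab4 is Cb4.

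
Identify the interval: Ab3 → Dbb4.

diminished fourth

A to D spans four letter names (A-B-C-D), so the interval is some kind of fourth.
Ab3 to Dbb4 spans 4 semitones — one semitone narrower than the perfect fourth (5) — giving a diminished fourth.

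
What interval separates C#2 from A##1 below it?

Descending from C#2 to A##1 is the same interval as ascending A##1 to C#2.
A to C spans three letter names (A-B-C) — that makes it a third of some quality.
The major third is 4 semitones; here we have 2, two semitones narrower: diminished.

diminished third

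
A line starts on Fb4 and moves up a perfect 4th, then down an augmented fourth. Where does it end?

Fbb4

Fb4 up a perfect fourth → Bbb4 (5 semitones).
An augmented fourth down from Bbb4 is Fbb4.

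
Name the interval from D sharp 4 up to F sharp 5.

D to F spans three letter names (D-E-F), plus an octave: a tenth.
D#4 to F#5 is 15 semitones, a half step short of the major tenth (16), so this is minor.
(Equivalently, a compound minor third: a minor third plus an octave.)

minor tenth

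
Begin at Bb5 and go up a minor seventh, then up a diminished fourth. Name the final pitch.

Dbb7

Up a minor seventh from Bb5: Ab6 (10 semitones up).
Up a diminished fourth from Ab6: Dbb7 (4 semitones up).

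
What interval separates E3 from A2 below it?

Descending from E3 to A2 is the same interval as ascending A2 to E3.
A to E spans five letter names (A-B-C-D-E) — that makes it a fifth of some quality.
The perfect fifth spans 7 semitones, and A2 to E3 is exactly 7 semitones — so this is a perfect fifth.

perfect 5th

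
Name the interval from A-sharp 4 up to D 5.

diminished fourth

A to D spans four letter names (A-B-C-D), so the interval is some kind of fourth.
A#4 to D5 spans 4 semitones — one semitone narrower than the perfect fourth (5) — giving a diminished fourth.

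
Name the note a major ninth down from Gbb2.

Fbb1

Two letters down from G (plus an octave) reaches F.
A major ninth is 14 semitones; 14 semitones down from Gbb2 gives Fbb1.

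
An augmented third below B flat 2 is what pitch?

G double-flat 2

Counting three letter names down from B lands on G.
An augmented third is 5 semitones; 5 semitones down from Bb2 gives Gbb2.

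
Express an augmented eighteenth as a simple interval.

A4

Take out 2 octaves (14 from the number): 18 − 14 = 4.
That makes an augmented eighteenth a compound augmented fourth — 2 octaves plus an augmented fourth.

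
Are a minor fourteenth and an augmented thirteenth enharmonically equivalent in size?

Yes

Both span 22 semitones: a minor fourteenth and an augmented thirteenth are the same chromatic distance.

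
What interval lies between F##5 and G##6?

F to G spans two letter names (F-G), plus an octave — that makes it a ninth of some quality.
F##5 to G##6 is 14 semitones, matching the major ninth exactly, so the quality is major.
(Equivalently, a compound major second: a major second plus an octave.)

major ninth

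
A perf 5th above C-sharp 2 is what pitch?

G-sharp 2

Counting five letter names up from C lands on G.
A perfect fifth spans 7 semitones, so from C#2 the target pitch is G#2.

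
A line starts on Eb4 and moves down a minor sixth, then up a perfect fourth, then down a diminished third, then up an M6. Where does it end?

Down a minor sixth from Eb4: G3 (8 semitones down).
G3 up a perfect fourth → C4 (5 semitones).
C4 down a diminished third → A#3 (2 semitones).
Up a major sixth from A#3: F##4 (9 semitones up).

F##4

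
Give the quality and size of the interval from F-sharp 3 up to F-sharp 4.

P8

F to F is the same letter name, plus an octave, so the interval is some kind of octave.
Counting semitones, F#3→F#4 is 12, which is the perfect octave.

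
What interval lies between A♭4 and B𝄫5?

minor 9th

A to B spans two letter names (A-B), plus an octave, so the interval is some kind of ninth.
At 13 semitones, Ab4→Bbb5 falls one short of a major ninth: minor.
(Equivalently, a compound minor second: a minor second plus an octave.)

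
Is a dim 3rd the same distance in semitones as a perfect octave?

No

A diminished third spans 2 semitones; a perfect octave spans 12 semitones. They differ by 10.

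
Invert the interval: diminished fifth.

The rule of nine gives the new number: 9 − 5 = 4, so a fifth becomes a fourth.
The quality also flips — diminished becomes augmented — giving an augmented fourth.

augmented 4th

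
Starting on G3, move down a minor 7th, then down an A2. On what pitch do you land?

G3 down a minor seventh → A2 (10 semitones).
Down an augmented second from A2: Gb2 (3 semitones down).

Gb2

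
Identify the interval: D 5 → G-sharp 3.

Descending from D5 to G#3 is the same interval as ascending G#3 to D5.
G to D spans five letter names (G-A-B-C-D), plus an octave: a twelfth.
G#3 to D5 spans 18 semitones — one semitone narrower than the perfect twelfth (19) — giving a diminished twelfth.
(Equivalently, a compound diminished fifth: a diminished fifth plus an octave.)

diminished twelfth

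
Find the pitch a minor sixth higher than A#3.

The sixth takes the letter from A up to F.
A minor sixth is 8 semitones; 8 semitones up from A#3 gives F#4.

F#4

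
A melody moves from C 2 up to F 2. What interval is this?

C to F spans four letter names (C-D-E-F), so the interval is some kind of fourth.
C2 to F2 is 5 semitones, matching the perfect fourth exactly, so the quality is perfect.

perfect fourth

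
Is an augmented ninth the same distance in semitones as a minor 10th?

An augmented ninth spans 15 semitones, and a minor tenth also spans 15 semitones — they're enharmonic.

Yes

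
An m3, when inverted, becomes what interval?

major sixth

The rule of nine gives the new number: 9 − 3 = 6, so a third becomes a sixth.
The quality also flips — minor becomes major — giving a major sixth.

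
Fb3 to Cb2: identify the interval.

Descending from Fb3 to Cb2 is the same interval as ascending Cb2 to Fb3.
C to F spans four letter names (C-D-E-F), plus an octave — that makes it an eleventh of some quality.
Cb2 to Fb3 is 17 semitones, matching the perfect eleventh exactly, so the quality is perfect.
(Equivalently, a compound perfect fourth: a perfect fourth plus an octave.)

perfect eleventh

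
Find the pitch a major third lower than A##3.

The third takes the letter from A down to F.
A major third spans 4 semitones, so from A##3 the target pitch is F##3.

F##3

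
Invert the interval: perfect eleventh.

P5

First reduce the compound perfect eleventh to its simple form, a perfect fourth.
Interval numbers invert to sum to nine: 4 + 5 = 9, so a fourth inverts to a fifth.
Quality inverts too: perfect stays perfect. That makes the inversion a perfect fifth.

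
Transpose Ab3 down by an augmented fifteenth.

The letter stays A (same as the start), shifted two octaves down.
An augmented fifteenth is 25 semitones; 25 semitones down from Ab3 gives Abb1.

Abb1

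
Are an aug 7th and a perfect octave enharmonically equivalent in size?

An augmented seventh = 12 semitones = a perfect octave; enharmonically equal.

Yes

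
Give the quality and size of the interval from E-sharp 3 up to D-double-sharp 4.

E to D spans seven letter names (E-F-G-A-B-C-D) — that makes it a seventh of some quality.
The major seventh spans 11 semitones, and E#3 to D##4 is exactly 11 semitones — so this is a major seventh.

major seventh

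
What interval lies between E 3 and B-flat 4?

E to B spans five letter names (E-F-G-A-B), plus an octave: a twelfth.
The perfect twelfth is 19 semitones; here we have 18, one semitone narrower: diminished.
(Equivalently, a compound diminished fifth: a diminished fifth plus an octave.)

diminished twelfth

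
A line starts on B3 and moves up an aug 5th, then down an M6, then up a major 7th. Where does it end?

B3 up an augmented fifth → F##4 (8 semitones).
F##4 down a major sixth → A#3 (9 semitones).
A major seventh up from A#3 is G##4.

G##4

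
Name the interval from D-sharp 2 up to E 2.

m2

D to E spans two letter names (D-E) — that makes it a second of some quality.
D#2 to E2 is 1 semitone, a half step short of the major second (2), so this is minor.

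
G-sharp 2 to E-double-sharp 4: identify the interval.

G to E spans six letter names (G-A-B-C-D-E), plus an octave: a thirteenth.
A major thirteenth would be 21 semitones; G#2 to E##4 is 22, one semitone wider, so the interval is augmented.
(Equivalently, a compound augmented sixth: an augmented sixth plus an octave.)

augmented thirteenth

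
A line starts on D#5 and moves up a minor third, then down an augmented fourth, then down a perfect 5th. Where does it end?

Up a minor third from D#5: F#5 (3 semitones up).
An augmented fourth down from F#5 is C5.
A perfect fifth down from C5 is F4.

F4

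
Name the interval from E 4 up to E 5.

perfect octave

E to E is the same letter name, plus an octave — that makes it an octave of some quality.
The perfect octave spans 12 semitones, and E4 to E5 is exactly 12 semitones — so this is a perfect octave.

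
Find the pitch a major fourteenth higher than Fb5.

Eb7

Seven letters up from F (plus an octave) reaches E.
A major fourteenth spans 23 semitones, so from Fb5 the target pitch is Eb7.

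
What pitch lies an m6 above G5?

Counting six letter names up from G lands on E.
A minor sixth is 8 semitones; 8 semitones up from G5 gives Eb6.

Eb6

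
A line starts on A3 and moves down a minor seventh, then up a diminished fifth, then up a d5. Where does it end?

Down a minor seventh from A3: B2 (10 semitones down).
B2 up a diminished fifth → F3 (6 semitones).
F3 up a diminished fifth → Cb4 (6 semitones).

Cb4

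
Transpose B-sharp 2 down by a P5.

E-sharp 2

Five letter names down from B: E.
A perfect fifth is 7 semitones; 7 semitones down from B#2 gives E#2.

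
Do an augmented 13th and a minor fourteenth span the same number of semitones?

Both span 22 semitones: an augmented thirteenth and a minor fourteenth are the same chromatic distance.

Yes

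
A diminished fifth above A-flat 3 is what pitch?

E-double-flat 4

Five letter names up from A: E.
A diminished fifth is 6 semitones; 6 semitones up from Ab3 gives Ebb4.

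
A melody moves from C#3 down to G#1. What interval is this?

Descending from C#3 to G#1 is the same interval as ascending G#1 to C#3.
G to C spans four letter names (G-A-B-C), plus an octave, so the interval is some kind of eleventh.
Counting semitones, G#1→C#3 is 17, which is the perfect eleventh.
(Equivalently, a compound perfect fourth: a perfect fourth plus an octave.)

P11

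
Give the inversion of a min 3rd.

The rule of nine gives the new number: 9 − 3 = 6, so a third becomes a sixth.
The quality also flips — minor becomes major — giving a major sixth.

major sixth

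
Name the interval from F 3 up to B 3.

F to B spans four letter names (F-G-A-B), so the interval is some kind of fourth.
F3 to B3 spans 6 semitones — one semitone wider than the perfect fourth (5) — giving an augmented fourth.

augmented fourth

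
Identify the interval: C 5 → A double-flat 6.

d13

C to A spans six letter names (C-D-E-F-G-A), plus an octave — that makes it a thirteenth of some quality.
C5 to Abb6 spans 19 semitones — two semitones narrower than the major thirteenth (21) — giving a diminished thirteenth.
(Equivalently, a compound diminished sixth: a diminished sixth plus an octave.)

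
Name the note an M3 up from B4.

Counting three letter names up from B lands on D.
A major third spans 4 semitones, so from B4 the target pitch is D#5.

D#5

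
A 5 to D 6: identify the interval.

A to D spans four letter names (A-B-C-D) — that makes it a fourth of some quality.
A5 to D6 is 5 semitones, matching the perfect fourth exactly, so the quality is perfect.

perfect fourth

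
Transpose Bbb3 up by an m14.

The fourteenth's letter: B up seven letter names plus an octave → A.
Moving 22 semitones up from Bbb3 (the size of a minor fourteenth) reaches Abb5.

Abb5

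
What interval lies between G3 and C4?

perfect fourth

G to C spans four letter names (G-A-B-C), so the interval is some kind of fourth.
The perfect fourth spans 5 semitones, and G3 to C4 is exactly 5 semitones — so this is a perfect fourth.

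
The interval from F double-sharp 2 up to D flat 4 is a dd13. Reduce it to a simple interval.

Subtracting seven from the interval number removes an octave: 13 − 7 = 6.
So a doubly diminished thirteenth is an octave plus a doubly diminished sixth. The quality is unchanged.

dd6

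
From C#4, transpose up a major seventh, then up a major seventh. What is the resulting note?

A major seventh up from C#4 is B#4.
Up a major seventh from B#4: A##5 (11 semitones up).

A##5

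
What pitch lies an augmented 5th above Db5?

A5

The fifth takes the letter from D up to A.
An augmented fifth is 8 semitones; 8 semitones up from Db5 gives A5.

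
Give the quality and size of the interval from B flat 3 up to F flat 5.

B to F spans five letter names (B-C-D-E-F), plus an octave — that makes it a twelfth of some quality.
Bb3 to Fb5 spans 18 semitones — one semitone narrower than the perfect twelfth (19) — giving a diminished twelfth.
(Equivalently, a compound diminished fifth: a diminished fifth plus an octave.)

diminished twelfth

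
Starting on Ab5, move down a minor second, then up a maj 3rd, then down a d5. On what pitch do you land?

E#5

A minor second down from Ab5 is G5.
G5 up a major third → B5 (4 semitones).
B5 down a diminished fifth → E#5 (6 semitones).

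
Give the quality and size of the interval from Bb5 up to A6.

M7

B to A spans seven letter names (B-C-D-E-F-G-A) — that makes it a seventh of some quality.
The major seventh spans 11 semitones, and Bb5 to A6 is exactly 11 semitones — so this is a major seventh.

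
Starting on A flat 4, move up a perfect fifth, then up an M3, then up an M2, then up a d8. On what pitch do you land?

A flat 6

A perfect fifth up from Ab4 is Eb5.
A major third up from Eb5 is G5.
Up a major second from G5: A5 (2 semitones up).
A5 up a diminished octave → Ab6 (11 semitones).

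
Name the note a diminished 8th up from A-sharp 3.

The letter stays A (same as the start), shifted an octave up.
A diminished octave is 11 semitones; 11 semitones up from A#3 gives A4.

A 4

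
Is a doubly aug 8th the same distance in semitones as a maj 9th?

Yes

A doubly augmented octave spans 14 semitones, and a major ninth also spans 14 semitones — they're enharmonic.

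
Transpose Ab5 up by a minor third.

Three letter names up from A: C.
A minor third is 3 semitones; 3 semitones up from Ab5 gives Cb6.

Cb6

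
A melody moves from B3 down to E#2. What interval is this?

Descending from B3 to E#2 is the same interval as ascending E#2 to B3.
E to B spans five letter names (E-F-G-A-B), plus an octave: a twelfth.
A perfect twelfth would be 19 semitones; E#2 to B3 is 18, one semitone narrower, so the interval is diminished.
(Equivalently, a compound diminished fifth: a diminished fifth plus an octave.)

diminished twelfth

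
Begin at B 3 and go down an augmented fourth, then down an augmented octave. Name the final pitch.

Down an augmented fourth from B3: F3 (6 semitones down).
Down an augmented octave from F3: Fb2 (13 semitones down).

F flat 2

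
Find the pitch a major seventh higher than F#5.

Counting seven letter names up from F lands on E.
Moving 11 semitones up from F#5 (the size of a major seventh) reaches E#6.

E#6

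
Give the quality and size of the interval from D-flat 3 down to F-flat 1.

Descending from Db3 to Fb1 is the same interval as ascending Fb1 to Db3.
F to D spans six letter names (F-G-A-B-C-D), plus an octave, so the interval is some kind of thirteenth.
The major thirteenth spans 21 semitones, and Fb1 to Db3 is exactly 21 semitones — so this is a major thirteenth.
(Equivalently, a compound major sixth: a major sixth plus an octave.)

major 13th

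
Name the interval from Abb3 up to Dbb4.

A to D spans four letter names (A-B-C-D), so the interval is some kind of fourth.
Abb3 to Dbb4 is 5 semitones, matching the perfect fourth exactly, so the quality is perfect.

perfect 4th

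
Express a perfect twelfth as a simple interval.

perfect 5th

Each octave removed subtracts seven from the number: 12 − 7 = 5.
That makes a perfect twelfth a compound perfect fifth — an octave plus a perfect fifth.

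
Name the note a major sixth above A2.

Six letter names up from A: F.
A major sixth is 9 semitones; 9 semitones up from A2 gives F#3.

F#3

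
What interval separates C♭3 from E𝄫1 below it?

Descending from Cb3 to Ebb1 is the same interval as ascending Ebb1 to Cb3.
E to C spans six letter names (E-F-G-A-B-C), plus an octave: a thirteenth.
Ebb1 to Cb3 is 21 semitones, matching the major thirteenth exactly, so the quality is major.
(Equivalently, a compound major sixth: a major sixth plus an octave.)

major 13th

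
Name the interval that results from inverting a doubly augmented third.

doubly diminished sixth

Interval numbers invert to sum to nine: 3 + 6 = 9, so a third inverts to a sixth.
And doubly augmented becomes doubly diminished under inversion, so we get a doubly diminished sixth.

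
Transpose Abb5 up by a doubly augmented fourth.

The fourth takes the letter from A up to D.
Moving 7 semitones up from Abb5 (the size of a doubly augmented fourth) reaches D6.

D6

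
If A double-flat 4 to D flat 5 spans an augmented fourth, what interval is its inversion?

diminished fifth

Inverted interval numbers add to nine, so a fourth pairs with a fifth (4 + 5 = 9).
Quality inverts too: augmented becomes diminished. That makes the inversion a diminished fifth.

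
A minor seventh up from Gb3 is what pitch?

Seven letter names up from G: F.
Moving 10 semitones up from Gb3 (the size of a minor seventh) reaches Fb4.

Fb4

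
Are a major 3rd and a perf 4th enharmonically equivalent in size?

No

4 semitones (major third) vs 5 semitones (perfect fourth): not equal.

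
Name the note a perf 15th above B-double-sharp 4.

The letter stays B (same as the start), shifted two octaves up.
A perfect fifteenth spans 24 semitones, so from B##4 the target pitch is B##6.

B-double-sharp 6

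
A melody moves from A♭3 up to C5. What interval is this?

A to C spans three letter names (A-B-C), plus an octave, so the interval is some kind of tenth.
Counting semitones, Ab3→C5 is 16, which is the major tenth.
(Equivalently, a compound major third: a major third plus an octave.)

major 10th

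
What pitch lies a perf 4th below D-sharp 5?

The fourth takes the letter from D down to A.
Moving 5 semitones down from D#5 (the size of a perfect fourth) reaches A#4.

A-sharp 4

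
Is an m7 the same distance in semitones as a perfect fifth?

No

10 semitones (minor seventh) vs 7 semitones (perfect fifth): not equal.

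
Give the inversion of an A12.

d4

First reduce the compound augmented twelfth to its simple form, an augmented fifth.
Inverted interval numbers add to nine, so a fifth pairs with a fourth (5 + 4 = 9).
The quality also flips — augmented becomes diminished — giving a diminished fourth.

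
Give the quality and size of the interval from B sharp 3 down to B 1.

augmented fifteenth

Descending from B#3 to B1 is the same interval as ascending B1 to B#3.
B to B is the same letter name, plus 2 octaves — that makes it a fifteenth of some quality.
B1 to B#3 spans 25 semitones — one semitone wider than the perfect fifteenth (24) — giving an augmented fifteenth.
(Equivalently, a compound augmented octave: an augmented octave plus an octave.)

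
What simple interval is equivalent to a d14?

Subtracting seven from the interval number removes an octave: 14 − 7 = 7.
Quality carries through unchanged, so the simple form is a diminished seventh.

d7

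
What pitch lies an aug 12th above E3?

Five letters up from E (plus an octave) reaches B.
An augmented twelfth spans 20 semitones, so from E3 the target pitch is B#4.

B#4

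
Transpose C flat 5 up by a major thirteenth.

The thirteenth's letter: C up six letter names plus an octave → A.
Moving 21 semitones up from Cb5 (the size of a major thirteenth) reaches Ab6.

A flat 6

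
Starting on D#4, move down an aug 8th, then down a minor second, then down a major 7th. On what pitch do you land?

D2

D#4 down an augmented octave → D3 (13 semitones).
A minor second down from D3 is C#3.
C#3 down a major seventh → D2 (11 semitones).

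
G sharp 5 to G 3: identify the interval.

Descending from G#5 to G3 is the same interval as ascending G3 to G#5.
G to G is the same letter name, plus 2 octaves, so the interval is some kind of fifteenth.
G3 to G#5 spans 25 semitones — one semitone wider than the perfect fifteenth (24) — giving an augmented fifteenth.
(Equivalently, a compound augmented octave: an augmented octave plus an octave.)

augmented 15th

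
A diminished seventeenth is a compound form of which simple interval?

diminished third

Subtracting seven from the interval number removes an octave: 17 − 14 = 3.
So a diminished seventeenth is 2 octaves plus a diminished third. The quality is unchanged.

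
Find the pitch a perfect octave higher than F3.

The letter stays F (same as the start), shifted an octave up.
A perfect octave spans 12 semitones, so from F3 the target pitch is F4.

F4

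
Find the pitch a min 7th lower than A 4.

B 3

The seventh takes the letter from A down to B.
A minor seventh is 10 semitones; 10 semitones down from A4 gives B3.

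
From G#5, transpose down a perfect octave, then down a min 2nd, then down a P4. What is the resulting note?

C##4

Down a perfect octave from G#5: G#4 (12 semitones down).
Down a minor second from G#4: F##4 (1 semitone down).
F##4 down a perfect fourth → C##4 (5 semitones).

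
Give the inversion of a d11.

First reduce the compound diminished eleventh to its simple form, a diminished fourth.
Interval numbers invert to sum to nine: 4 + 5 = 9, so a fourth inverts to a fifth.
The quality also flips — diminished becomes augmented — giving an augmented fifth.

augmented 5th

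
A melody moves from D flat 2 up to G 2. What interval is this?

D to G spans four letter names (D-E-F-G): a fourth.
The perfect fourth is 5 semitones; here we have 6, one semitone wider: augmented.

augmented 4th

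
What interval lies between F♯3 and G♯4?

major ninth

F to G spans two letter names (F-G), plus an octave, so the interval is some kind of ninth.
Counting semitones, F#3→G#4 is 14, which is the major ninth.
(Equivalently, a compound major second: a major second plus an octave.)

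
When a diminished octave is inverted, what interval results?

The rule of nine gives the new number: 9 − 8 = 1, so an octave becomes a unison.
Quality inverts too: diminished becomes augmented. That makes the inversion an augmented unison.

augmented 1st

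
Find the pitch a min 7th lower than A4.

B3

Seven letter names down from A: B.
A minor seventh is 10 semitones; 10 semitones down from A4 gives B3.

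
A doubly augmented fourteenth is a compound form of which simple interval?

AA7

Each octave removed subtracts seven from the number: 14 − 7 = 7.
So a doubly augmented fourteenth is an octave plus a doubly augmented seventh. The quality is unchanged.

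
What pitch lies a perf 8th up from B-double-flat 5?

For an octave the letter name doesn't change: still B, an octave up.
A perfect octave spans 12 semitones, so from Bbb5 the target pitch is Bbb6.

B-double-flat 6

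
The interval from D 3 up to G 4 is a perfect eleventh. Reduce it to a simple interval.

perfect fourth

Subtracting seven from the interval number removes an octave: 11 − 7 = 4.
Quality carries through unchanged, so the simple form is a perfect fourth.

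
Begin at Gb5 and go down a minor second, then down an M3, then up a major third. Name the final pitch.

Down a minor second from Gb5: F5 (1 semitone down).
Down a major third from F5: Db5 (4 semitones down).
Db5 up a major third → F5 (4 semitones).

F5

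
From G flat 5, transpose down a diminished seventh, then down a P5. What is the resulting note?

Gb5 down a diminished seventh → A4 (9 semitones).
A perfect fifth down from A4 is D4.

D 4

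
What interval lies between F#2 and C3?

F to C spans five letter names (F-G-A-B-C) — that makes it a fifth of some quality.
F#2 to C3 spans 6 semitones — one semitone narrower than the perfect fifth (7) — giving a diminished fifth.

diminished fifth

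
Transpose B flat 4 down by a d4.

F sharp 4

Counting four letter names down from B lands on F.
A diminished fourth is 4 semitones; 4 semitones down from Bb4 gives F#4.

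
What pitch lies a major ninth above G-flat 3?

A-flat 4

Two letters up from G (plus an octave) reaches A.
Moving 14 semitones up from Gb3 (the size of a major ninth) reaches Ab4.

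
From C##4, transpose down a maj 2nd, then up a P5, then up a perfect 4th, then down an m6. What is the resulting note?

Down a major second from C##4: B#3 (2 semitones down).
Up a perfect fifth from B#3: F##4 (7 semitones up).
Up a perfect fourth from F##4: B#4 (5 semitones up).
Down a minor sixth from B#4: D##4 (8 semitones down).

D##4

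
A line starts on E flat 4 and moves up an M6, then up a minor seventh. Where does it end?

B flat 5

A major sixth up from Eb4 is C5.
Up a minor seventh from C5: Bb5 (10 semitones up).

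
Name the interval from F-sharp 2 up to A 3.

minor 10th

F to A spans three letter names (F-G-A), plus an octave — that makes it a tenth of some quality.
F#2 to A3 is 15 semitones, a half step short of the major tenth (16), so this is minor.
(Equivalently, a compound minor third: a minor third plus an octave.)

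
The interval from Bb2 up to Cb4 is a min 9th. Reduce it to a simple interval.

Take out an octave (7 from the number): 9 − 7 = 2.
Quality carries through unchanged, so the simple form is a minor second.

minor second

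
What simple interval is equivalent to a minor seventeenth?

minor 3rd

Take out 2 octaves (14 from the number): 17 − 14 = 3.
Quality carries through unchanged, so the simple form is a minor third.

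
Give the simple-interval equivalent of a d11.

diminished 4th

Each octave removed subtracts seven from the number: 11 − 7 = 4.
Quality carries through unchanged, so the simple form is a diminished fourth.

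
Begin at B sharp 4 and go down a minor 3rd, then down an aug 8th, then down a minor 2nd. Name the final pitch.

F double-sharp 3

A minor third down from B#4 is G##4.
An augmented octave down from G##4 is G#3.
A minor second down from G#3 is F##3.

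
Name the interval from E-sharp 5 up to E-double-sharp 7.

E to E is the same letter name, plus 2 octaves, so the interval is some kind of fifteenth.
E#5 to E##7 spans 25 semitones — one semitone wider than the perfect fifteenth (24) — giving an augmented fifteenth.
(Equivalently, a compound augmented octave: an augmented octave plus an octave.)

augmented fifteenth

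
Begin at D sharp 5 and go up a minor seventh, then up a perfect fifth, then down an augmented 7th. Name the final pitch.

D#5 up a minor seventh → C#6 (10 semitones).
C#6 up a perfect fifth → G#6 (7 semitones).
Down an augmented seventh from G#6: Ab5 (12 semitones down).

A flat 5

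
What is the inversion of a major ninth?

m7

First reduce the compound major ninth to its simple form, a major second.
The rule of nine gives the new number: 9 − 2 = 7, so a second becomes a seventh.
And major becomes minor under inversion, so we get a minor seventh.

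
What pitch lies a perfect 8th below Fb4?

The letter stays F (same as the start), shifted an octave down.
Moving 12 semitones down from Fb4 (the size of a perfect octave) reaches Fb3.

Fb3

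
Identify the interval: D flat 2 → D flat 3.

D to D is the same letter name, plus an octave, so the interval is some kind of octave.
Db2 to Db3 is 12 semitones, matching the perfect octave exactly, so the quality is perfect.

P8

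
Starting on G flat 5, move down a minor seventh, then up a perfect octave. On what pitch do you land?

A flat 5

A minor seventh down from Gb5 is Ab4.
Up a perfect octave from Ab4: Ab5 (12 semitones up).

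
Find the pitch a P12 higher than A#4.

E#6

Counting five letter names plus an octave up from A lands on E.
A perfect twelfth is 19 semitones; 19 semitones up from A#4 gives E#6.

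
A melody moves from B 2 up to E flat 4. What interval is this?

d11

B to E spans four letter names (B-C-D-E), plus an octave: an eleventh.
The perfect eleventh is 17 semitones; here we have 16, one semitone narrower: diminished.
(Equivalently, a compound diminished fourth: a diminished fourth plus an octave.)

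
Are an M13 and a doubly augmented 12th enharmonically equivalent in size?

Yes

Both span 21 semitones: a major thirteenth and a doubly augmented twelfth are the same chromatic distance.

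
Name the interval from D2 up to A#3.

D to A spans five letter names (D-E-F-G-A), plus an octave: a twelfth.
The perfect twelfth is 19 semitones; here we have 20, one semitone wider: augmented.
(Equivalently, a compound augmented fifth: an augmented fifth plus an octave.)

augmented 12th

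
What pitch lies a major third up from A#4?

Three letter names up from A: C.
A major third is 4 semitones; 4 semitones up from A#4 gives C##5.

C##5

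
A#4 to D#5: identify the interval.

perfect fourth

A to D spans four letter names (A-B-C-D) — that makes it a fourth of some quality.
The perfect fourth spans 5 semitones, and A#4 to D#5 is exactly 5 semitones — so this is a perfect fourth.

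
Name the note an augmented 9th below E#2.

Counting two letter names plus an octave down from E lands on D.
An augmented ninth is 15 semitones; 15 semitones down from E#2 gives D1.

D1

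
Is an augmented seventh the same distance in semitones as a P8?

Yes

An augmented seventh = 12 semitones = a perfect octave; enharmonically equal.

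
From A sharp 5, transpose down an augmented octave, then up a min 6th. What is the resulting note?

F 5

Down an augmented octave from A#5: A4 (13 semitones down).
A4 up a minor sixth → F5 (8 semitones).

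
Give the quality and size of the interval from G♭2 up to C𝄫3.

G to C spans four letter names (G-A-B-C), so the interval is some kind of fourth.
A perfect fourth would be 5 semitones; Gb2 to Cbb3 is 4, one semitone narrower, so the interval is diminished.

diminished 4th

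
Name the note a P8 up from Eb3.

The letter stays E (same as the start), shifted an octave up.
A perfect octave spans 12 semitones, so from Eb3 the target pitch is Eb4.

Eb4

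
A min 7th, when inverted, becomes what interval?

M2

Inverted interval numbers add to nine, so a seventh pairs with a second (7 + 2 = 9).
Quality inverts too: minor becomes major. That makes the inversion a major second.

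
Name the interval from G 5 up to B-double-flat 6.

G to B spans three letter names (G-A-B), plus an octave — that makes it a tenth of some quality.
G5 to Bbb6 spans 14 semitones — two semitones narrower than the major tenth (16) — giving a diminished tenth.
(Equivalently, a compound diminished third: a diminished third plus an octave.)

diminished 10th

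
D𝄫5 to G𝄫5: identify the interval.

D to G spans four letter names (D-E-F-G) — that makes it a fourth of some quality.
Dbb5 to Gbb5 is 5 semitones, matching the perfect fourth exactly, so the quality is perfect.

perfect fourth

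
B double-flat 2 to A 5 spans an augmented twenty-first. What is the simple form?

augmented 7th

Take out 2 octaves (14 from the number): 21 − 14 = 7.
That makes an augmented twenty-first a compound augmented seventh — 2 octaves plus an augmented seventh.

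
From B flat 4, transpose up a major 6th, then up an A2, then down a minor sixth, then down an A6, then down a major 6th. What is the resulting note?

A major sixth up from Bb4 is G5.
An augmented second up from G5 is A#5.
A#5 down a minor sixth → C##5 (8 semitones).
An augmented sixth down from C##5 is E4.
Down a major sixth from E4: G3 (9 semitones down).

G 3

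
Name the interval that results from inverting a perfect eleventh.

perfect fifth

First reduce the compound perfect eleventh to its simple form, a perfect fourth.
The rule of nine gives the new number: 9 − 4 = 5, so a fourth becomes a fifth.
The quality also flips — perfect stays perfect — giving a perfect fifth.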